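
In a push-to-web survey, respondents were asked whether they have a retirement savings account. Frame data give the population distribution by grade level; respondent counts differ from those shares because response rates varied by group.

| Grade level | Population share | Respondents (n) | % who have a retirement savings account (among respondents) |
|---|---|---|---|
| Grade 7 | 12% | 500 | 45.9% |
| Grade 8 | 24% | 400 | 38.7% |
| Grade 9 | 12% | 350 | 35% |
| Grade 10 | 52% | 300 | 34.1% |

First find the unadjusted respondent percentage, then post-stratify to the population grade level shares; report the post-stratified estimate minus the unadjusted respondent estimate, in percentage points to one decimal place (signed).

-2.6 percentage points

Naive respondent-only estimate (weights = respondent counts):
  (500/1550)×45.9 + (400/1550)×38.7 + (350/1550)×35 + (300/1550)×34.1 = 39.2968%
Post-stratifying to population shares instead:
  0.12×45.9 + 0.24×38.7 + 0.12×35 + 0.52×34.1 = 36.728%
Difference = 36.728 − 39.2968 = -2.5688 pp.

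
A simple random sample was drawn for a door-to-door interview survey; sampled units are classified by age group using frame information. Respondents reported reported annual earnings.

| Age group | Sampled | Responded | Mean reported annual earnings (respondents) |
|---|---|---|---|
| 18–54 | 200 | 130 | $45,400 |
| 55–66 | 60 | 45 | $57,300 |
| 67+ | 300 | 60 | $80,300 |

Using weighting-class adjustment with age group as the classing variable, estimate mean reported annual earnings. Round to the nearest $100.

$65,400

Response rates by class: 18–54 130/200 = 65%, 55–66 45/60 = 75%, 67+ 60/300 = 20%.
With weight = n_sampled/n_responded per class, the weighted class total is n_sampled:
  18–54: 200 × 45,400 = 9,080,000
  55–66: 60 × 57,300 = 3,438,000
  67+: 300 × 80,300 = 24,090,000
Adjusted estimate = 36,608,000 / 560 = 65371.4 → $65,400.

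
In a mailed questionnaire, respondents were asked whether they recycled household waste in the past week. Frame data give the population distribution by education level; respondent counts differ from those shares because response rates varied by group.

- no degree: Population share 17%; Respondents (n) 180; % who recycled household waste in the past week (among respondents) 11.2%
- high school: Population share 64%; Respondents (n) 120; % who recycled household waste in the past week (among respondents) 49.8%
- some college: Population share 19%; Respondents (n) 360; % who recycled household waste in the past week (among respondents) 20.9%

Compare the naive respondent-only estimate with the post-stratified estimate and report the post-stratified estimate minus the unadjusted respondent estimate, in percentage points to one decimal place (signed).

+14.2 percentage points

Unadjusted (pooled respondent) estimate weights by respondent counts:
  (180/660)×11.2 + (120/660)×49.8 + (360/660)×20.9 = 23.5091%
Post-stratified estimate weights by population shares:
  0.17×11.2 + 0.64×49.8 + 0.19×20.9 = 37.747%
Difference = 37.747 − 23.5091 = 14.2379 pp.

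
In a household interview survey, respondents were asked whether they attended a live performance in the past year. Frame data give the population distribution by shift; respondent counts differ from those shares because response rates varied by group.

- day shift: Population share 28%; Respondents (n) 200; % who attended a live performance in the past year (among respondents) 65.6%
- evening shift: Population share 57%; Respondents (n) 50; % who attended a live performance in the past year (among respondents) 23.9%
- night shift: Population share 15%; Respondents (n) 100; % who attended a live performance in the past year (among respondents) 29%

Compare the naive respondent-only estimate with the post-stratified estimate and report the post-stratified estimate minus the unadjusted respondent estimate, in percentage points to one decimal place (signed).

-12.8 percentage points

Naive respondent-only estimate (weights = respondent counts):
  (200/350)×65.6 + (50/350)×23.9 + (100/350)×29 = 49.1857%
Post-stratifying to population shares instead:
  0.28×65.6 + 0.57×23.9 + 0.15×29 = 36.341%
Difference = 36.341 − 49.1857 = -12.8447 pp.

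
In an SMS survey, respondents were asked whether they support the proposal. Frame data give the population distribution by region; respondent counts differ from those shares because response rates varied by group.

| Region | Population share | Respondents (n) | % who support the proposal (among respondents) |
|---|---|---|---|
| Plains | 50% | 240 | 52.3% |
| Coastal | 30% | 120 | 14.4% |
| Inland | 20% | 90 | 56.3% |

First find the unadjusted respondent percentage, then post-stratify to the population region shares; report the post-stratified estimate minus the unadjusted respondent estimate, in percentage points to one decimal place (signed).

-1.3 percentage points

Without adjustment, the pooled respondent share is:
  (240/450)×52.3 + (120/450)×14.4 + (90/450)×56.3 = 42.9933%
Reweighting by population region shares:
  0.5×52.3 + 0.3×14.4 + 0.2×56.3 = 41.73%
Difference = 41.73 − 42.9933 = -1.2633 pp.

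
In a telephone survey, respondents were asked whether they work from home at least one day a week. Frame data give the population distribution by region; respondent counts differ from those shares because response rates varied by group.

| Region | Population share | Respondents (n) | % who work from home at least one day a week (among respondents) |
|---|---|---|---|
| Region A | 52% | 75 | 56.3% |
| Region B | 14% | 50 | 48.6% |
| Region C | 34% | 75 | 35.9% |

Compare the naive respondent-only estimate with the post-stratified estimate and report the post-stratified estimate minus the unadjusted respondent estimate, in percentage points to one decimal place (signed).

+1.6 percentage points

Without adjustment, the pooled respondent share is:
  (75/200)×56.3 + (50/200)×48.6 + (75/200)×35.9 = 46.725%
Post-stratified estimate weights by population shares:
  0.52×56.3 + 0.14×48.6 + 0.34×35.9 = 48.286%
Difference = 48.286 − 46.725 = 1.561 pp.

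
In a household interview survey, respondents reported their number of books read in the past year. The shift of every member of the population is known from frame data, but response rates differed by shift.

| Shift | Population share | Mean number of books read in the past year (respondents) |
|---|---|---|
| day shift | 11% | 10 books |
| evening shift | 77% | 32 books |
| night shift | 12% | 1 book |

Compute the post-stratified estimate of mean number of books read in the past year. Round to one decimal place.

25.9

Each cell contributes population-share × respondent value:
  day shift: 0.11 × 10 = 1.1
  evening shift: 0.77 × 32 = 24.64
  night shift: 0.12 × 1 = 0.12
Post-stratified estimate = 25.86 → 25.9.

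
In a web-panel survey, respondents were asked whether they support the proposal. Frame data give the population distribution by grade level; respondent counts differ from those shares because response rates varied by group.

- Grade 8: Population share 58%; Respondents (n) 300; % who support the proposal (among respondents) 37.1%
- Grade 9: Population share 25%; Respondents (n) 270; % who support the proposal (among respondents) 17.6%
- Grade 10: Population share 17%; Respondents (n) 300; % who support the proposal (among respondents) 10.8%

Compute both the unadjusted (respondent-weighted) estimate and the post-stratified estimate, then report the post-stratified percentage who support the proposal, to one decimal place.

Without adjustment, the pooled respondent share is:
  (300/870)×37.1 + (270/870)×17.6 + (300/870)×10.8 = 21.9793%
Reweighting by population grade level shares:
  0.58×37.1 + 0.25×17.6 + 0.17×10.8 = 27.754%

27.8%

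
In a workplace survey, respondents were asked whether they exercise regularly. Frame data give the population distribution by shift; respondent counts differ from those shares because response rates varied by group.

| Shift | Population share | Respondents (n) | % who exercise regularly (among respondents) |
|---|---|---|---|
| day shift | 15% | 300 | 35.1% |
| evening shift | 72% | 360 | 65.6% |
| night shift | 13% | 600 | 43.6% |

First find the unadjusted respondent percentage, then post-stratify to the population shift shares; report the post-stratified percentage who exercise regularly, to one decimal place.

58.2%

Unadjusted (pooled respondent) estimate weights by respondent counts:
  (300/1260)×35.1 + (360/1260)×65.6 + (600/1260)×43.6 = 47.8619%
Reweighting by population shift shares:
  0.15×35.1 + 0.72×65.6 + 0.13×43.6 = 58.165%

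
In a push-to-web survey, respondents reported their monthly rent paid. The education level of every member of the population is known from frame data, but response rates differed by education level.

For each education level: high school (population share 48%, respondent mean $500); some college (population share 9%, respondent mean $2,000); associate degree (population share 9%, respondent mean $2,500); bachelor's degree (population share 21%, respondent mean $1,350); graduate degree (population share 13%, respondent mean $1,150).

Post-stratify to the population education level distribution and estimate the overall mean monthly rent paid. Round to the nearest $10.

$1,080

Each cell contributes population-share × respondent value:
  high school: 0.48 × 500 = 240
  some college: 0.09 × 2000 = 180
  associate degree: 0.09 × 2500 = 225
  bachelor's degree: 0.21 × 1350 = 283.5
  graduate degree: 0.13 × 1150 = 149.5
Post-stratified estimate = 1078 → $1,080.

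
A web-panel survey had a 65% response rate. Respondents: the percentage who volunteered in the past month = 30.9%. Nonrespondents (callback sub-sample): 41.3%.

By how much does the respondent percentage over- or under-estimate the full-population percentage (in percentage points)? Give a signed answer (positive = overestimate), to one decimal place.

-3.6 percentage points

Nonresponse fraction = 1 − 0.65 = 0.35.
Bias = (nonresponse fraction) × (respondent percentage − nonrespondent percentage)
     = 0.35 × (30.9 − 41.3) = 0.35 × -10.4 = -3.64.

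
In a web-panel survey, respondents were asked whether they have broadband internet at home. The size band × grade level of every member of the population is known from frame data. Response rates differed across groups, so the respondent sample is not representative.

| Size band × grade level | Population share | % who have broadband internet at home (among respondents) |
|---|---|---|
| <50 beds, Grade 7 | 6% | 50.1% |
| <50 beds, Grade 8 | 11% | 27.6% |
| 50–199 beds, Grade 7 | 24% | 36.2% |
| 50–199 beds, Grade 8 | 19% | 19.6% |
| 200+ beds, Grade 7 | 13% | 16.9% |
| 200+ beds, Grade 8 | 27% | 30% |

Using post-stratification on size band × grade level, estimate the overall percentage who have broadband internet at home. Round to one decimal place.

Each cell contributes population-share × respondent value:
  <50 beds, Grade 7: 0.06 × 50.1 = 3.006
  <50 beds, Grade 8: 0.11 × 27.6 = 3.036
  50–199 beds, Grade 7: 0.24 × 36.2 = 8.688
  50–199 beds, Grade 8: 0.19 × 19.6 = 3.724
  200+ beds, Grade 7: 0.13 × 16.9 = 2.197
  200+ beds, Grade 8: 0.27 × 30 = 8.1
Post-stratified estimate = 28.751 → 28.8%.

28.8%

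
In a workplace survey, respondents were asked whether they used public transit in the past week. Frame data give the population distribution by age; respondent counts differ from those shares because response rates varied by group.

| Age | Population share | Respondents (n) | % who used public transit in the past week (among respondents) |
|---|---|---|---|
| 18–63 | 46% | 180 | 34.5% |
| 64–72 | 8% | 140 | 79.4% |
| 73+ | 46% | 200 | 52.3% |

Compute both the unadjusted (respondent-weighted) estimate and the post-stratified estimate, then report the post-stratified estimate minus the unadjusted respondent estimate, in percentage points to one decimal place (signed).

-7.2 percentage points

Naive respondent-only estimate (weights = respondent counts):
  (180/520)×34.5 + (140/520)×79.4 + (200/520)×52.3 = 53.4346%
Post-stratifying to population shares instead:
  0.46×34.5 + 0.08×79.4 + 0.46×52.3 = 46.28%
Difference = 46.28 − 53.4346 = -7.1546 pp.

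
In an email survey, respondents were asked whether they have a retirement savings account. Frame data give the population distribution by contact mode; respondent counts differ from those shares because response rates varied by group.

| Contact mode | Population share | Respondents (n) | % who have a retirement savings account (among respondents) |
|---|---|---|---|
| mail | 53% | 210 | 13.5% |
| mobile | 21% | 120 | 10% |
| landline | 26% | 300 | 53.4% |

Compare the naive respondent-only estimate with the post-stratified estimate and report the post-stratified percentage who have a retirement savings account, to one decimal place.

Unadjusted (pooled respondent) estimate weights by respondent counts:
  (210/630)×13.5 + (120/630)×10 + (300/630)×53.4 = 31.8333%
Post-stratified estimate weights by population shares:
  0.53×13.5 + 0.21×10 + 0.26×53.4 = 23.139%

23.1%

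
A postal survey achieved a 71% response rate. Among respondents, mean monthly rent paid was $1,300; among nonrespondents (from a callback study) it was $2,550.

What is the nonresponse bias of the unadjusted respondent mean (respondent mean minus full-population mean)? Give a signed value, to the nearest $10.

Nonresponse fraction = 1 − 0.71 = 0.29.
Bias = (nonresponse fraction) × (respondent mean − nonrespondent mean)
     = 0.29 × (1300 − 2550) = 0.29 × -1250 = -362.5.

-$360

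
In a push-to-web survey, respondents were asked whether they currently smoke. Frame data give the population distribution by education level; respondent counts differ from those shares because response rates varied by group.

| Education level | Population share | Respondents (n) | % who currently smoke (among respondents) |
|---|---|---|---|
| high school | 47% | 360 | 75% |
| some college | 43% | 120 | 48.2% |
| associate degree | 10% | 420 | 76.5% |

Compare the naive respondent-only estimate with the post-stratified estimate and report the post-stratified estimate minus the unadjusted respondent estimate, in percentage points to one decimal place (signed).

Without adjustment, the pooled respondent share is:
  (360/900)×75 + (120/900)×48.2 + (420/900)×76.5 = 72.1267%
Post-stratifying to population shares instead:
  0.47×75 + 0.43×48.2 + 0.1×76.5 = 63.626%
Difference = 63.626 − 72.1267 = -8.5007 pp.

-8.5 percentage points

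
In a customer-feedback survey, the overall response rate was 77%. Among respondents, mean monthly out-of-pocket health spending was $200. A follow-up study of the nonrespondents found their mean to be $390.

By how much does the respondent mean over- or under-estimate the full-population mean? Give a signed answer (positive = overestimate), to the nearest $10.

-$40

Nonresponse fraction = 1 − 0.77 = 0.23.
Bias = (nonresponse fraction) × (respondent mean − nonrespondent mean)
     = 0.23 × (200 − 390) = 0.23 × -190 = -43.7.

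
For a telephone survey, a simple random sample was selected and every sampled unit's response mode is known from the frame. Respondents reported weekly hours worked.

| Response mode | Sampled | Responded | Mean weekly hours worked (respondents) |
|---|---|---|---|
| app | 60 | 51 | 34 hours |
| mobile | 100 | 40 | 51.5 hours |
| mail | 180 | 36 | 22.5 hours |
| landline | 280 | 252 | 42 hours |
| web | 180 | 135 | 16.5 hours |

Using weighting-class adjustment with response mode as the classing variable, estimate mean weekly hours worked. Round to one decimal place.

Class response rates: app 51/60 = 85%, mobile 40/100 = 40%, mail 36/180 = 20%, landline 252/280 = 90%, web 135/180 = 75%.
Weighting each respondent by the inverse class response rate inflates each class back to its sampled size, so the class weight is n_sampled:
  app: 60 × 34 = 2040
  mobile: 100 × 51.5 = 5150
  mail: 180 × 22.5 = 4050
  landline: 280 × 42 = 11,760
  web: 180 × 16.5 = 2970
Adjusted estimate = 25,970 / 800 = 32.4625 → 32.5.

32.5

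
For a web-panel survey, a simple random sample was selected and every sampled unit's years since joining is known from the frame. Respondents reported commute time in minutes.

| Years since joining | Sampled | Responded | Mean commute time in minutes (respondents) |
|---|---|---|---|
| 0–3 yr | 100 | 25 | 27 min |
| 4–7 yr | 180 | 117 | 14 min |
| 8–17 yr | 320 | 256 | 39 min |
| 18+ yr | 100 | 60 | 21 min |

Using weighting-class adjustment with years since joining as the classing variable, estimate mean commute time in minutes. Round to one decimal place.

Class response rates: 0–3 yr 25/100 = 25%, 4–7 yr 117/180 = 65%, 8–17 yr 256/320 = 80%, 18+ yr 60/100 = 60%.
Inverse-response-rate weighting restores each class to its sampled count, so class totals weight by n_sampled:
  0–3 yr: 100 × 27 = 2700
  4–7 yr: 180 × 14 = 2520
  8–17 yr: 320 × 39 = 12,480
  18+ yr: 100 × 21 = 2100
Adjusted estimate = 19,800 / 700 = 28.2857 → 28.3.

28.3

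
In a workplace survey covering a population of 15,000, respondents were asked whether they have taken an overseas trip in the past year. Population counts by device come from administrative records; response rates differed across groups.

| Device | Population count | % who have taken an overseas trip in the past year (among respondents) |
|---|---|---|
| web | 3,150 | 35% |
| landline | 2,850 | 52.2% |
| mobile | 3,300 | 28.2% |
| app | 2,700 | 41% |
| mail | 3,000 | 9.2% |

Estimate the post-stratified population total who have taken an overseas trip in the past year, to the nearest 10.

Apply each group's respondent rate to its population count:
  web: 3,150 × 35% = 1102.5
  landline: 2,850 × 52.2% = 1487.7
  mobile: 3,300 × 28.2% = 930.6
  app: 2,700 × 41% = 1107
  mail: 3,000 × 9.2% = 276
Estimated total = 4903.8 → 4,900.

4,900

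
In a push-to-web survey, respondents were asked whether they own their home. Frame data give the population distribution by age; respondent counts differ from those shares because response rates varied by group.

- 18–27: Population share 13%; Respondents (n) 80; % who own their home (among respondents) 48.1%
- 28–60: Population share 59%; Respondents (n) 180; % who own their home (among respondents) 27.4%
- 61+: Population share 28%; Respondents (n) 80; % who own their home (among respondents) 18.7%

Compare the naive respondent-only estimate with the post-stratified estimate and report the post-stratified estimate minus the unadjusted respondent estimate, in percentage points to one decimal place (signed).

-2.6 percentage points

Unadjusted (pooled respondent) estimate weights by respondent counts:
  (80/340)×48.1 + (180/340)×27.4 + (80/340)×18.7 = 30.2235%
Post-stratified estimate weights by population shares:
  0.13×48.1 + 0.59×27.4 + 0.28×18.7 = 27.655%
Difference = 27.655 − 30.2235 = -2.5685 pp.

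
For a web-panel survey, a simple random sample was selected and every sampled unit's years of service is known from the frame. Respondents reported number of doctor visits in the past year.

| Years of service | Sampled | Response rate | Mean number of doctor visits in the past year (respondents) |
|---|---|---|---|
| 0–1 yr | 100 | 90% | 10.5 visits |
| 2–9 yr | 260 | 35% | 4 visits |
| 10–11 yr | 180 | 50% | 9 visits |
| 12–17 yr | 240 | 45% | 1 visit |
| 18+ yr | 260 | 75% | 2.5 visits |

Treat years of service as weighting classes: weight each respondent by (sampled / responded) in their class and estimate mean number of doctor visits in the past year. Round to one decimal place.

4.4

Each respondent's weight = sampled/responded in their class; summing within a class gives n_sampled, so:
  0–1 yr: 100 × 10.5 = 1050
  2–9 yr: 260 × 4 = 1040
  10–11 yr: 180 × 9 = 1620
  12–17 yr: 240 × 1 = 240
  18+ yr: 260 × 2.5 = 650
Adjusted estimate = 4600 / 1,040 = 4.42308 → 4.4.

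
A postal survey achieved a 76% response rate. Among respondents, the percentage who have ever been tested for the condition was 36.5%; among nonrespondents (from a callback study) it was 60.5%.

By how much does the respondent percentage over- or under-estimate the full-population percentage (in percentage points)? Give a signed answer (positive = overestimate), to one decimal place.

Nonresponse fraction = 1 − 0.76 = 0.24.
Bias = (nonresponse fraction) × (respondent percentage − nonrespondent percentage)
     = 0.24 × (36.5 − 60.5) = 0.24 × -24 = -5.76.

-5.8 percentage points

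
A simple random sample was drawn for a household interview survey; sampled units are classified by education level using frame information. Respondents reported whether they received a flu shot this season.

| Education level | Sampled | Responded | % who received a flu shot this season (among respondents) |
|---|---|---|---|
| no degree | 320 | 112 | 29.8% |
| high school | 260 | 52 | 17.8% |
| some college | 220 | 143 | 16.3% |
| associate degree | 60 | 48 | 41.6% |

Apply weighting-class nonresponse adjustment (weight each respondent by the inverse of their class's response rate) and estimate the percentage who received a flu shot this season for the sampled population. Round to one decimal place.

23.5%

Class response rates: no degree 112/320 = 35%, high school 52/260 = 20%, some college 143/220 = 65%, associate degree 48/60 = 80%.
Inverse-response-rate weighting restores each class to its sampled count, so class totals weight by n_sampled:
  no degree: 320 × 29.8 = 9536
  high school: 260 × 17.8 = 4628
  some college: 220 × 16.3 = 3586
  associate degree: 60 × 41.6 = 2496
Adjusted estimate = 20,246 / 860 = 23.5419 → 23.5%.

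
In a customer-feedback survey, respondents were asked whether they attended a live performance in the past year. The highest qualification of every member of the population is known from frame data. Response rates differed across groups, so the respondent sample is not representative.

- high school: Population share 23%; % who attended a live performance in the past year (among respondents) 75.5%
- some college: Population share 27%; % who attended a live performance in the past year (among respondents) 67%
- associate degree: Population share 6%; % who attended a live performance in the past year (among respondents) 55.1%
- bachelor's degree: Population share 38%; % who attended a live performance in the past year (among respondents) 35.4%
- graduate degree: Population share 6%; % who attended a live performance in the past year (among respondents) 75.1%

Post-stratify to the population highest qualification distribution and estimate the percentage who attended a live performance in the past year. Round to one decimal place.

Weight each group's respondent value by its population share:
  high school: 0.23 × 75.5 = 17.365
  some college: 0.27 × 67 = 18.09
  associate degree: 0.06 × 55.1 = 3.306
  bachelor's degree: 0.38 × 35.4 = 13.452
  graduate degree: 0.06 × 75.1 = 4.506
Post-stratified estimate = 56.719 → 56.7%.

56.7%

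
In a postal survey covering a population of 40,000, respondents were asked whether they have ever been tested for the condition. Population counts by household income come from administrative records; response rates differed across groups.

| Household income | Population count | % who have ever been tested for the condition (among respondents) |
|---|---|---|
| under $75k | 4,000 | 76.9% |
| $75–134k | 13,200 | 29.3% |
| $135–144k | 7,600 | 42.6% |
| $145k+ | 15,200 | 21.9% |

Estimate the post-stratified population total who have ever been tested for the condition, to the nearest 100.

Each cell contributes its population count × the respondent rate:
  under $75k: 4,000 × 76.9% = 3076
  $75–134k: 13,200 × 29.3% = 3867.6
  $135–144k: 7,600 × 42.6% = 3237.6
  $145k+: 15,200 × 21.9% = 3328.8
Estimated total = 13,510 → 13,500.

13,500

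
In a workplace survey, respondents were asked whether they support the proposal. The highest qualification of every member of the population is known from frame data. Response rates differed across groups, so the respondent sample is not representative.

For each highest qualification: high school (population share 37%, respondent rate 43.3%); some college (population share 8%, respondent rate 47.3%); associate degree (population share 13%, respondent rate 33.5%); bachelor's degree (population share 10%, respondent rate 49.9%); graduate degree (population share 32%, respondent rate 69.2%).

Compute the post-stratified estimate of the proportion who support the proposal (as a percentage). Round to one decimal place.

51.3%

Post-stratification weights by population share, not respondent share:
  high school: 0.37 × 43.3 = 16.021
  some college: 0.08 × 47.3 = 3.784
  associate degree: 0.13 × 33.5 = 4.355
  bachelor's degree: 0.1 × 49.9 = 4.99
  graduate degree: 0.32 × 69.2 = 22.144
Post-stratified estimate = 51.294 → 51.3%.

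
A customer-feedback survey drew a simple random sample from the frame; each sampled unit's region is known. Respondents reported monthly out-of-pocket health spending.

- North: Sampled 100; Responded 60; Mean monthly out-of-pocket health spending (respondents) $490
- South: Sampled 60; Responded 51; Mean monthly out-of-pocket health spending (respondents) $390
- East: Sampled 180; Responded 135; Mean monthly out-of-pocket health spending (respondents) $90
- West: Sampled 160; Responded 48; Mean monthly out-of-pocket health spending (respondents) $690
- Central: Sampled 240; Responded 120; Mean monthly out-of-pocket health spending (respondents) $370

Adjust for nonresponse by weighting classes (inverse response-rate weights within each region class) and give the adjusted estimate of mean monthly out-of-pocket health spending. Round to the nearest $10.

$390

Class response rates: North 60/100 = 60%, South 51/60 = 85%, East 135/180 = 75%, West 48/160 = 30%, Central 120/240 = 50%.
Inverse-response-rate weighting restores each class to its sampled count, so class totals weight by n_sampled:
  North: 100 × 490 = 49,000
  South: 60 × 390 = 23,400
  East: 180 × 90 = 16,200
  West: 160 × 690 = 110,400
  Central: 240 × 370 = 88,800
Adjusted estimate = 287,800 / 740 = 388.919 → $390.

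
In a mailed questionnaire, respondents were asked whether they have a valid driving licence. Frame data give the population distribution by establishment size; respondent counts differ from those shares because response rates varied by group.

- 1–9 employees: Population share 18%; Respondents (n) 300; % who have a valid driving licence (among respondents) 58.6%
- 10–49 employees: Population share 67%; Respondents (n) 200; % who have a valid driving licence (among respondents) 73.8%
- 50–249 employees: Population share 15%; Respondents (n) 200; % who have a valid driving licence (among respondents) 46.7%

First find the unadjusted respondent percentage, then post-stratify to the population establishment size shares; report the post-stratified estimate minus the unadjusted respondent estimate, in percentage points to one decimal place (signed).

+7.5 percentage points

Naive respondent-only estimate (weights = respondent counts):
  (300/700)×58.6 + (200/700)×73.8 + (200/700)×46.7 = 59.5429%
Post-stratified estimate weights by population shares:
  0.18×58.6 + 0.67×73.8 + 0.15×46.7 = 66.999%
Difference = 66.999 − 59.5429 = 7.4561 pp.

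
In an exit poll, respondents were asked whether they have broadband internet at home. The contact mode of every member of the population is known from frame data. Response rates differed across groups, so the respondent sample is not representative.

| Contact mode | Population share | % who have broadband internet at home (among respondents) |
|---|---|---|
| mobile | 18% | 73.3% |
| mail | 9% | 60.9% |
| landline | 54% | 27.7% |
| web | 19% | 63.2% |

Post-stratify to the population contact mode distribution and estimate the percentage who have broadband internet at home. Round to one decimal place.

45.6%

Reweight to the known contact mode distribution:
  mobile: 0.18 × 73.3 = 13.194
  mail: 0.09 × 60.9 = 5.481
  landline: 0.54 × 27.7 = 14.958
  web: 0.19 × 63.2 = 12.008
Post-stratified estimate = 45.641 → 45.6%.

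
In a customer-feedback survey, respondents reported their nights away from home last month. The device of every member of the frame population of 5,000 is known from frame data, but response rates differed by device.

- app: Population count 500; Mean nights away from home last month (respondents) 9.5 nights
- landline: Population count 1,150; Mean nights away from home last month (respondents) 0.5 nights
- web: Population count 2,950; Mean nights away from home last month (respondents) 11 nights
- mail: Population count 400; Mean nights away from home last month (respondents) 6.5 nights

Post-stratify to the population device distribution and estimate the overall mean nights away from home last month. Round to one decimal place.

Reweight to the known device distribution:
  app: (500/5,000) × 9.5 = 0.95
  landline: (1,150/5,000) × 0.5 = 0.115
  web: (2,950/5,000) × 11 = 6.49
  mail: (400/5,000) × 6.5 = 0.52
Post-stratified estimate = 8.075 → 8.1.

8.1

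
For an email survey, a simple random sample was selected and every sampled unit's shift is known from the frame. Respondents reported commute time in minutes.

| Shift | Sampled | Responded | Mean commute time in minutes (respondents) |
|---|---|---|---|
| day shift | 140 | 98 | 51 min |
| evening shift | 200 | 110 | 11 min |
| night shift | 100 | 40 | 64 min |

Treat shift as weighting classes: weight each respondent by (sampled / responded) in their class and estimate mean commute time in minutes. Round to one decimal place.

Class response rates: day shift 98/140 = 70%, evening shift 110/200 = 55%, night shift 40/100 = 40%.
Each respondent's weight = sampled/responded in their class; summing within a class gives n_sampled, so:
  day shift: 140 × 51 = 7140
  evening shift: 200 × 11 = 2200
  night shift: 100 × 64 = 6400
Adjusted estimate = 15,740 / 440 = 35.7727 → 35.8.

35.8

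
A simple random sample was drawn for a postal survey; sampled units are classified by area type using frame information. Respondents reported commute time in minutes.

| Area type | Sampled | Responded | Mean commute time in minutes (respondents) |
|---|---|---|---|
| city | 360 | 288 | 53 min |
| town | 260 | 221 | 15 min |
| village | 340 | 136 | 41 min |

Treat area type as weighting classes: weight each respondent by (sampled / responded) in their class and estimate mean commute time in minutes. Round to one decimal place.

Class response rates: city 288/360 = 80%, town 221/260 = 85%, village 136/340 = 40%.
Each respondent's weight = sampled/responded in their class; summing within a class gives n_sampled, so:
  city: 360 × 53 = 19,080
  town: 260 × 15 = 3900
  village: 340 × 41 = 13,940
Adjusted estimate = 36,920 / 960 = 38.4583 → 38.5.

38.5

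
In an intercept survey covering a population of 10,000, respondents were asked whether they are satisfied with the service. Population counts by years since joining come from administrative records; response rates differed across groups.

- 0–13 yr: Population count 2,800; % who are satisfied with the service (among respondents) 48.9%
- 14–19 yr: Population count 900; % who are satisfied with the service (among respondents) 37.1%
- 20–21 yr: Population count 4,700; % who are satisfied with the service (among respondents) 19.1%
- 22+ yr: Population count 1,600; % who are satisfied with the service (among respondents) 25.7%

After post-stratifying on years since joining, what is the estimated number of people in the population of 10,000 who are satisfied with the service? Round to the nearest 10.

3,010

Each cell contributes its population count × the respondent rate:
  0–13 yr: 2,800 × 48.9% = 1369.2
  14–19 yr: 900 × 37.1% = 333.9
  20–21 yr: 4,700 × 19.1% = 897.7
  22+ yr: 1,600 × 25.7% = 411.2
Estimated total = 3012 → 3,010.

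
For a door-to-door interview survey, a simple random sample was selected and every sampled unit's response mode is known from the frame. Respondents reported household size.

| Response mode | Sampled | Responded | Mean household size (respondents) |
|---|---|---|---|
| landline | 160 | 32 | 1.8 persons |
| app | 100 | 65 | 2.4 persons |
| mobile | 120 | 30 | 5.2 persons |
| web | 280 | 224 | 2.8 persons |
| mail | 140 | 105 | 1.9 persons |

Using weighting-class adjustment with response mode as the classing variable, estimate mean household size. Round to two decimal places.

2.75

Response rates by class: landline 32/160 = 20%, app 65/100 = 65%, mobile 30/120 = 25%, web 224/280 = 80%, mail 105/140 = 75%.
With weight = n_sampled/n_responded per class, the weighted class total is n_sampled:
  landline: 160 × 1.8 = 288
  app: 100 × 2.4 = 240
  mobile: 120 × 5.2 = 624
  web: 280 × 2.8 = 784
  mail: 140 × 1.9 = 266
Adjusted estimate = 2202 / 800 = 2.7525 → 2.75.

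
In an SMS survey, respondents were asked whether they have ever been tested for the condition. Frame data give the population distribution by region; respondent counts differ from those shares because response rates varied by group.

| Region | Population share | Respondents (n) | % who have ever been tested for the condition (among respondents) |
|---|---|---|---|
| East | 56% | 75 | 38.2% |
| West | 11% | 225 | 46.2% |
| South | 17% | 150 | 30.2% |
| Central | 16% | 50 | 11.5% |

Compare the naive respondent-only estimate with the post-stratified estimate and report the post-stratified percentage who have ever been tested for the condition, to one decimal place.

Naive respondent-only estimate (weights = respondent counts):
  (75/500)×38.2 + (225/500)×46.2 + (150/500)×30.2 + (50/500)×11.5 = 36.73%
Reweighting by population region shares:
  0.56×38.2 + 0.11×46.2 + 0.17×30.2 + 0.16×11.5 = 33.448%

33.4%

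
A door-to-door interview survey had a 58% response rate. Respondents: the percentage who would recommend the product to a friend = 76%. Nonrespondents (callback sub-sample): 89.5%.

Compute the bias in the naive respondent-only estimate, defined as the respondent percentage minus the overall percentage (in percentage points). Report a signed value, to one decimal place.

-5.7 percentage points

Nonresponse fraction = 1 − 0.58 = 0.42.
Bias = (nonresponse fraction) × (respondent percentage − nonrespondent percentage)
     = 0.42 × (76 − 89.5) = 0.42 × -13.5 = -5.67.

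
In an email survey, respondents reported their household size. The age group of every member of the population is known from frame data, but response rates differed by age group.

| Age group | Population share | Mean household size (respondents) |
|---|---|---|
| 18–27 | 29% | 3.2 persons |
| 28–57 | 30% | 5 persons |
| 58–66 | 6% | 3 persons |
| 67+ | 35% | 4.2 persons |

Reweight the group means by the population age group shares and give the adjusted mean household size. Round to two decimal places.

4.08

Post-stratification weights by population share, not respondent share:
  18–27: 0.29 × 3.2 = 0.928
  28–57: 0.3 × 5 = 1.5
  58–66: 0.06 × 3 = 0.18
  67+: 0.35 × 4.2 = 1.47
Post-stratified estimate = 4.078 → 4.08.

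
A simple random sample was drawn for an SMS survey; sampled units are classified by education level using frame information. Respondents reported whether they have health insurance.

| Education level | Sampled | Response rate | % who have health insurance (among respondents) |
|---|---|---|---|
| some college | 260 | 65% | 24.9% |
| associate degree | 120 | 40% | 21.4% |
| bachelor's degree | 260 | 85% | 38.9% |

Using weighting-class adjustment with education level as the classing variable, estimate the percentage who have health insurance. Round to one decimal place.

Weighting each respondent by the inverse class response rate inflates each class back to its sampled size, so the class weight is n_sampled:
  some college: 260 × 24.9 = 6474
  associate degree: 120 × 21.4 = 2568
  bachelor's degree: 260 × 38.9 = 10,114
Adjusted estimate = 19,156 / 640 = 29.9312 → 29.9%.

29.9%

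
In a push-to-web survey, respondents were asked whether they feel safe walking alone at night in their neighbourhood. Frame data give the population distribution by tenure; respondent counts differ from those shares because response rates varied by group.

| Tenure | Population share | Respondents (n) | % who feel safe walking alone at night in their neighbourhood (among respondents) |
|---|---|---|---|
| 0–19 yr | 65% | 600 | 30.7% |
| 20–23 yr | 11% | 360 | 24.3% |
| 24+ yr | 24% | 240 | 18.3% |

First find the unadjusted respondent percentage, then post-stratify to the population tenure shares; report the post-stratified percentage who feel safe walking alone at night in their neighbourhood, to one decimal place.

27.0%

Unadjusted (pooled respondent) estimate weights by respondent counts:
  (600/1200)×30.7 + (360/1200)×24.3 + (240/1200)×18.3 = 26.3%
Post-stratifying to population shares instead:
  0.65×30.7 + 0.11×24.3 + 0.24×18.3 = 27.02%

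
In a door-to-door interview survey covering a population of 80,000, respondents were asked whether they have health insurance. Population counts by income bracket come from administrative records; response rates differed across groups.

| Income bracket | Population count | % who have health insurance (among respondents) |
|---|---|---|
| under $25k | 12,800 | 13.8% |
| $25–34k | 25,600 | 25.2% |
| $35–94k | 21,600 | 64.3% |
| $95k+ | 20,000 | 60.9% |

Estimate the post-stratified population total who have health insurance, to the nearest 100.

34,300

Estimated count per cell = population count × respondent percentage:
  under $25k: 12,800 × 13.8% = 1766.4
  $25–34k: 25,600 × 25.2% = 6451.2
  $35–94k: 21,600 × 64.3% = 13888.8
  $95k+: 20,000 × 60.9% = 12,180
Estimated total = 34286.4 → 34,300.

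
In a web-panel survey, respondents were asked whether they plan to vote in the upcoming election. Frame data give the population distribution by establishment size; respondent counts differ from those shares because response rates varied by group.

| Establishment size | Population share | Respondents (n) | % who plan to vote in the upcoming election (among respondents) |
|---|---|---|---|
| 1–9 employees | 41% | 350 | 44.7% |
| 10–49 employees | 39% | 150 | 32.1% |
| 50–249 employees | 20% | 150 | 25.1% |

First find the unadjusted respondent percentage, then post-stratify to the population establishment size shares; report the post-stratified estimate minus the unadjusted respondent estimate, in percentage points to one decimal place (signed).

-1.4 percentage points

Unadjusted (pooled respondent) estimate weights by respondent counts:
  (350/650)×44.7 + (150/650)×32.1 + (150/650)×25.1 = 37.2692%
Post-stratified estimate weights by population shares:
  0.41×44.7 + 0.39×32.1 + 0.2×25.1 = 35.866%
Difference = 35.866 − 37.2692 = -1.4032 pp.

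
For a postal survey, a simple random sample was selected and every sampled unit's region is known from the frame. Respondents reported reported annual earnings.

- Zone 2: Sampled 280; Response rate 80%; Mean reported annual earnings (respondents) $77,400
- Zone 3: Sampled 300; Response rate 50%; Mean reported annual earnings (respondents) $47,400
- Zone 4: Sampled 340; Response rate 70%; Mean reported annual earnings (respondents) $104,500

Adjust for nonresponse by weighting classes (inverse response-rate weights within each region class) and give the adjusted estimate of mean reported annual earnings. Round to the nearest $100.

$77,600

Weighting each respondent by the inverse class response rate inflates each class back to its sampled size, so the class weight is n_sampled:
  Zone 2: 280 × 77,400 = 21,672,000
  Zone 3: 300 × 47,400 = 14,220,000
  Zone 4: 340 × 104,500 = 35,530,000
Adjusted estimate = 71,422,000 / 920 = 77632.6 → $77,600.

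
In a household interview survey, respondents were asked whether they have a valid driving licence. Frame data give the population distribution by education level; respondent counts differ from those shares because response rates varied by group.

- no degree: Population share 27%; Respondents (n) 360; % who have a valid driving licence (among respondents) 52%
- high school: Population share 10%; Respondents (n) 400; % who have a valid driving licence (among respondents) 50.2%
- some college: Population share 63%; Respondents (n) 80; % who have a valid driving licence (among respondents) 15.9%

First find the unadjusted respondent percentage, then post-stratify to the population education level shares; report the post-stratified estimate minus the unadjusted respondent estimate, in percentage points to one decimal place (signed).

Unadjusted (pooled respondent) estimate weights by respondent counts:
  (360/840)×52 + (400/840)×50.2 + (80/840)×15.9 = 47.7048%
Post-stratifying to population shares instead:
  0.27×52 + 0.1×50.2 + 0.63×15.9 = 29.077%
Difference = 29.077 − 47.7048 = -18.6278 pp.

-18.6 percentage points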